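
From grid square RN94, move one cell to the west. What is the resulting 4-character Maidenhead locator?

Longitude square 9; −1 → 8.
The latitude characters are unchanged.

RN84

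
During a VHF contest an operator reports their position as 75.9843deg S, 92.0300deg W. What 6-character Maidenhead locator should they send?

EB34xa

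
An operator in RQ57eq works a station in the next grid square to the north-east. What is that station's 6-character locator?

RQ57fr

Longitude subsquare e = 4; +1 → 5 = f.
Latitude subsquare q = 16; +1 → 17 = r.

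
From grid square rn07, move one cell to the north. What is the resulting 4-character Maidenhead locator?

Latitude square 7; +1 → 8.
The longitude characters are unchanged.

RN08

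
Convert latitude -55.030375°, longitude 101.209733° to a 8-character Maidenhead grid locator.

Add 180° to longitude and 90° to latitude: 281.20973, 34.96963.
Field: lon ⌊281.20973/20⌋ = 14 → O; lat ⌊34.96963/10⌋ = 3 → D.
Square: lon ⌊1.20973/2⌋ = 0; lat ⌊4.96963/1⌋ = 4.
Subsquare: lon ⌊1.20973/0.0833333⌋ = 14 → o; lat ⌊0.96963/0.0416667⌋ = 23 → x.
Extended square: lon ⌊0.04307/0.00833333⌋ = 5; lat ⌊0.01129/0.00416667⌋ = 2.

OD04ox52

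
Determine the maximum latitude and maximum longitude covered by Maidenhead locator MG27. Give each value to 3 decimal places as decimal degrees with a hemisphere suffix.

22.000° S, 66.000° E

Field M=12, G=6: +12·20° lon, +6·10° lat → SW at lon 60°, lat -30°.
Square 2, 7: +2·2° lon, +7·1° lat → SW at lon 64°, lat -23°.
Cell spans 2° lon × 1° lat. NE corner is SW corner plus one full cell.
latitude 22.000° S, longitude 66.000° E.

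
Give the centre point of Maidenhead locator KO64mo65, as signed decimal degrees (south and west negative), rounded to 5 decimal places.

54.60625, 33.05417

Field K=10, O=14: +10·20° lon, +14·10° lat → SW at lon 20°, lat 50°.
Square 6, 4: +6·2° lon, +4·1° lat → SW at lon 32°, lat 54°.
Subsquare m=12, o=14: +12·0.0833333° lon, +14·0.0416667° lat → SW at lon 33°, lat 54.5833°.
Extended square 6, 5: +6·0.00833333° lon, +5·0.00416667° lat → SW at lon 33.05°, lat 54.6042°.
Cell spans 0.00833333° lon × 0.00416667° lat. Centre is SW corner plus half of each.
latitude 54.60625, longitude 33.05417.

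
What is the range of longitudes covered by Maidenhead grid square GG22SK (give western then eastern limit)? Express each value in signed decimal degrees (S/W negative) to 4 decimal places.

Field G=6, G=6: +6·20° lon, +6·10° lat → SW at lon -60°, lat -30°.
Square 2, 2: +2·2° lon, +2·1° lat → SW at lon -56°, lat -28°.
Subsquare s=18, k=10: +18·0.0833333° lon, +10·0.0416667° lat → SW at lon -54.5°, lat -27.5833°.
Cell spans 0.0833333° lon × 0.0416667° lat.
west -54.5000, east -54.4167.

-54.5000, -54.4167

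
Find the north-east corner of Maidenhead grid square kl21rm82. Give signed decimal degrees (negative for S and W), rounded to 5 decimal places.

Field K=10, L=11: +10·20° lon, +11·10° lat → SW at lon 20°, lat 20°.
Square 2, 1: +2·2° lon, +1·1° lat → SW at lon 24°, lat 21°.
Subsquare r=17, m=12: +17·0.0833333° lon, +12·0.0416667° lat → SW at lon 25.4167°, lat 21.5°.
Extended square 8, 2: +8·0.00833333° lon, +2·0.00416667° lat → SW at lon 25.4833°, lat 21.5083°.
Cell spans 0.00833333° lon × 0.00416667° lat. NE corner is SW corner plus one full cell.
latitude 21.51250, longitude 25.49167.

21.51250, 25.49167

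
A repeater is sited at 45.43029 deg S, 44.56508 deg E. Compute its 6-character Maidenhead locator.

LE24gn

Add 180° to longitude and 90° to latitude: 224.5651, 44.5697.
Field: 224.5651/20 → 11 → L, 44.5697/10 → 4 → E; chars LE.
Square: 4.5651/2 → 2, 4.5697/1 → 4; chars 24.
Subsquare: 0.5651/0.0833333 → 6 → g, 0.5697/0.0416667 → 13 → n; chars gn.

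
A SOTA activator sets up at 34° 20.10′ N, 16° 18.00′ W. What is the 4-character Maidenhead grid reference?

IM14

Add 180° to longitude and 90° to latitude: 163.70, 124.34.
Field: lon ⌊163.70/20⌋ = 8 → I; lat ⌊124.34/10⌋ = 12 → M.
Square: lon ⌊3.70/2⌋ = 1; lat ⌊4.34/1⌋ = 4.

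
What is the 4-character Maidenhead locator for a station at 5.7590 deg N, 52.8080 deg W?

GJ35

Add 180° to longitude and 90° to latitude: 127.19, 95.76.
Field: 127.19/20 → 6 → G, 95.76/10 → 9 → J; chars GJ.
Square: 7.19/2 → 3, 5.76/1 → 5; chars 35.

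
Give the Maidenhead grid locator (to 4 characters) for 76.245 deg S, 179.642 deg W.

AB03

Shift to the Maidenhead origin (180°W, 90°S): lon 0.36, lat 13.75.
Field: lon ⌊0.36/20⌋ = 0 → A; lat ⌊13.75/10⌋ = 1 → B.
Square: lon ⌊0.36/2⌋ = 0; lat ⌊3.75/1⌋ = 3.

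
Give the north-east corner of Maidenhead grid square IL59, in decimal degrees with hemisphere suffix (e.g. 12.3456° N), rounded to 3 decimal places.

Field I=8, L=11: +8·20° lon, +11·10° lat → SW at lon -20°, lat 20°.
Square 5, 9: +5·2° lon, +9·1° lat → SW at lon -10°, lat 29°.
Cell spans 2° lon × 1° lat. NE corner is SW corner plus one full cell.
latitude 30.000° N, longitude 8.000° W.

30.000° N, 8.000° W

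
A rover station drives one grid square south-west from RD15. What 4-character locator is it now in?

RD04

Longitude square 1; −1 → 0.
Latitude square 5; −1 → 4.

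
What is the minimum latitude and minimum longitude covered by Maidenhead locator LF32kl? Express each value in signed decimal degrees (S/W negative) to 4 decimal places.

Field L=11, F=5: +11·20° lon, +5·10° lat → SW at lon 40°, lat -40°.
Square 3, 2: +3·2° lon, +2·1° lat → SW at lon 46°, lat -38°.
Subsquare k=10, l=11: +10·0.0833333° lon, +11·0.0416667° lat → SW at lon 46.8333°, lat -37.5417°.
latitude -37.5417, longitude 46.8333.

-37.5417, 46.8333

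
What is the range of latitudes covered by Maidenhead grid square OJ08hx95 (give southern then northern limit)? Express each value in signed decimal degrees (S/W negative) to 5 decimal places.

8.97917, 8.98333

Field O=14, J=9: +14·20° lon, +9·10° lat → SW at lon 100°, lat 0°.
Square 0, 8: +0·2° lon, +8·1° lat → SW at lon 100°, lat 8°.
Subsquare h=7, x=23: +7·0.0833333° lon, +23·0.0416667° lat → SW at lon 100.583°, lat 8.95833°.
Extended square 9, 5: +9·0.00833333° lon, +5·0.00416667° lat → SW at lon 100.658°, lat 8.97917°.
Cell spans 0.00833333° lon × 0.00416667° lat.
south 8.97917, north 8.98333.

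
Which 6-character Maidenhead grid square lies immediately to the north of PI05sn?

PI05so

Latitude subsquare n = 13; +1 → 14 = o.
The longitude characters are unchanged.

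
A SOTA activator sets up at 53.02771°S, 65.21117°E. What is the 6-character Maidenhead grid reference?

Offset from 180°W / 90°S: lon 245.2112°, lat 36.9723°.
Field: lon ⌊245.2112/20⌋ = 12 → M; lat ⌊36.9723/10⌋ = 3 → D.
Square: lon ⌊5.2112/2⌋ = 2; lat ⌊6.9723/1⌋ = 6.
Subsquare: lon ⌊1.2112/0.0833333⌋ = 14 → o; lat ⌊0.9723/0.0416667⌋ = 23 → x.

MD26ox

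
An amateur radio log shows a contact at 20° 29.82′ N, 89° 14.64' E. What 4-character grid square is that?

Offset from 180°W / 90°S: lon 269.24°, lat 110.50°.
Field: lon ⌊269.24/20⌋ = 13 → N; lat ⌊110.50/10⌋ = 11 → L.
Square: lon ⌊9.24/2⌋ = 4; lat ⌊0.50/1⌋ = 0.

NL40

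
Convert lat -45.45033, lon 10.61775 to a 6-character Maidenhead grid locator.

JE54hn

Offset from 180°W / 90°S: lon 190.6178°, lat 44.5497°.
Field: 190.6178/20 → 9 → J, 44.5497/10 → 4 → E; chars JE.
Square: 10.6178/2 → 5, 4.5497/1 → 4; chars 54.
Subsquare: 0.6178/0.0833333 → 7 → h, 0.5497/0.0416667 → 13 → n; chars hn.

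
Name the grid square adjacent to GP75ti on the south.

Latitude subsquare i = 8; −1 → 7 = h.
The longitude characters are unchanged.

GP75th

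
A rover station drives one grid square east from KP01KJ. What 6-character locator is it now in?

Longitude subsquare k = 10; +1 → 11 = l.
The latitude characters are unchanged.

KP01lj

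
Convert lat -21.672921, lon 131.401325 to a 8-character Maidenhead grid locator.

Offset from 180°W / 90°S: lon 311.40133°, lat 68.32708°.
Field (20°×10°, letters A–R): 311.40133/20 → 15 → P, 68.32708/10 → 6 → G; chars PG.
Square (2°×1°, digits 0–9): 11.40133/2 → 5, 8.32708/1 → 8; chars 58.
Subsquare (5′×2.5′, letters a–x): 1.40133/0.0833333 → 16 → q, 0.32708/0.0416667 → 7 → h; chars qh.
Extended square (30″×15″, digits 0–9): 0.06799/0.00833333 → 8, 0.03541/0.00416667 → 8; chars 88.

PG58qh88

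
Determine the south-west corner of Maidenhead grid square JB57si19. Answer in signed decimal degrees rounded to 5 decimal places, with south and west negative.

Field J=9, B=1: +9·20° lon, +1·10° lat → SW at lon 0°, lat -80°.
Square 5, 7: +5·2° lon, +7·1° lat → SW at lon 10°, lat -73°.
Subsquare s=18, i=8: +18·0.0833333° lon, +8·0.0416667° lat → SW at lon 11.5°, lat -72.6667°.
Extended square 1, 9: +1·0.00833333° lon, +9·0.00416667° lat → SW at lon 11.5083°, lat -72.6292°.
latitude -72.62917, longitude 11.50833.

-72.62917, 11.50833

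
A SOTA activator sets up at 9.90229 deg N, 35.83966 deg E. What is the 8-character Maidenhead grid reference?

KJ79wv06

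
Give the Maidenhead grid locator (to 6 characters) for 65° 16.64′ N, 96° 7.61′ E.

NP85bg

Add 180° to longitude and 90° to latitude: 276.1268, 155.2773.
Field: lon ⌊276.1268/20⌋ = 13 → N; lat ⌊155.2773/10⌋ = 15 → P.
Square: lon ⌊16.1268/2⌋ = 8; lat ⌊5.2773/1⌋ = 5.
Subsquare: lon ⌊0.1268/0.0833333⌋ = 1 → b; lat ⌊0.2773/0.0416667⌋ = 6 → g.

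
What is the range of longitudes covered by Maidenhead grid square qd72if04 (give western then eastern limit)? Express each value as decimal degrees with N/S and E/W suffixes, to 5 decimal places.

154.66667° E, 154.67500° E

Field Q=16, D=3: +16·20° lon, +3·10° lat → SW at lon 140°, lat -60°.
Square 7, 2: +7·2° lon, +2·1° lat → SW at lon 154°, lat -58°.
Subsquare i=8, f=5: +8·0.0833333° lon, +5·0.0416667° lat → SW at lon 154.667°, lat -57.7917°.
Extended square 0, 4: +0·0.00833333° lon, +4·0.00416667° lat → SW at lon 154.667°, lat -57.775°.
Cell spans 0.00833333° lon × 0.00416667° lat.
west 154.66667° E, east 154.67500° E.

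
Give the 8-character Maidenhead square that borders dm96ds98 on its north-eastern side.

DM96es09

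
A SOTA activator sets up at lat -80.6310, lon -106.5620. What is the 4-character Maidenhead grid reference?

DA69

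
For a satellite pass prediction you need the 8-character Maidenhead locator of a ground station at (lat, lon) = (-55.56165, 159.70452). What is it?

Shift to the Maidenhead origin (180°W, 90°S): lon 339.70452, lat 34.43835.
Field: 339.70452/20 → 16 → Q, 34.43835/10 → 3 → D; chars QD.
Square: 19.70452/2 → 9, 4.43835/1 → 4; chars 94.
Subsquare: 1.70452/0.0833333 → 20 → u, 0.43835/0.0416667 → 10 → k; chars uk.
Extended square: 0.03785/0.00833333 → 4, 0.02168/0.00416667 → 5; chars 45.

QD94uk45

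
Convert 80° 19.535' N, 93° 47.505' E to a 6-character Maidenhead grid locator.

NR60vh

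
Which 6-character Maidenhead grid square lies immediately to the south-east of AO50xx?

AO60aw

Longitude subsquare x = 23; +1 → 24, wraps to 0 = a, carry into square.
Longitude square 5; +1 → 6.
Latitude subsquare x = 23; −1 → 22 = w.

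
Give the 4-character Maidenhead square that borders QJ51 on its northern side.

QJ52

Latitude square 1; +1 → 2.
The longitude characters are unchanged.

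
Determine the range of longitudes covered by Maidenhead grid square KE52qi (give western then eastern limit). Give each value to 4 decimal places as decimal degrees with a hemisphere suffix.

Field K=10, E=4: +10·20° lon, +4·10° lat → SW at lon 20°, lat -50°.
Square 5, 2: +5·2° lon, +2·1° lat → SW at lon 30°, lat -48°.
Subsquare q=16, i=8: +16·0.0833333° lon, +8·0.0416667° lat → SW at lon 31.3333°, lat -47.6667°.
Cell spans 0.0833333° lon × 0.0416667° lat.
west 31.3333° E, east 31.4167° E.

31.3333° E, 31.4167° E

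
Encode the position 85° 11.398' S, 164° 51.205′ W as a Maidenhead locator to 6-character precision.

Offset from 180°W / 90°S: lon 15.1466°, lat 4.8100°.
Field (20°×10°, letters A–R): lon ⌊15.1466/20⌋ = 0 → A; lat ⌊4.8100/10⌋ = 0 → A.
Square (2°×1°, digits 0–9): lon ⌊15.1466/2⌋ = 7; lat ⌊4.8100/1⌋ = 4.
Subsquare (5′×2.5′, letters a–x): lon ⌊1.1466/0.0833333⌋ = 13 → n; lat ⌊0.8100/0.0416667⌋ = 19 → t.

AA74nt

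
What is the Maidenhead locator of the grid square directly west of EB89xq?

EB89wq

Longitude subsquare x = 23; −1 → 22 = w.
The latitude characters are unchanged.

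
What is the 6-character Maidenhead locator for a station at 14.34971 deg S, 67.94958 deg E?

MH35xp

Shift to the Maidenhead origin (180°W, 90°S): lon 247.9496, lat 75.6503.
Field (20°×10°, letters A–R): 247.9496/20 → 12 → M, 75.6503/10 → 7 → H; chars MH.
Square (2°×1°, digits 0–9): 7.9496/2 → 3, 5.6503/1 → 5; chars 35.
Subsquare (5′×2.5′, letters a–x): 1.9496/0.0833333 → 23 → x, 0.6503/0.0416667 → 15 → p; chars xp.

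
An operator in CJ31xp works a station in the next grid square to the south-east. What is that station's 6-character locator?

Longitude subsquare x = 23; +1 → 24, wraps to 0 = a, carry into square.
Longitude square 3; +1 → 4.
Latitude subsquare p = 15; −1 → 14 = o.

CJ41ao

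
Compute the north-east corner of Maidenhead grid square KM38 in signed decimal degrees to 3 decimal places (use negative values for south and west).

Field K=10, M=12: +10·20° lon, +12·10° lat → SW at lon 20°, lat 30°.
Square 3, 8: +3·2° lon, +8·1° lat → SW at lon 26°, lat 38°.
Cell spans 2° lon × 1° lat. NE corner is SW corner plus one full cell.
latitude 39.000, longitude 28.000.

39.000, 28.000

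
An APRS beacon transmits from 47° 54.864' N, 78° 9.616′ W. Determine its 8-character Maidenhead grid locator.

FN07wv09

Add 180° to longitude and 90° to latitude: 101.83973, 137.91440.
Field (20°×10°, letters A–R): 101.83973/20 → 5 → F, 137.91440/10 → 13 → N; chars FN.
Square (2°×1°, digits 0–9): 1.83973/2 → 0, 7.91440/1 → 7; chars 07.
Subsquare (5′×2.5′, letters a–x): 1.83973/0.0833333 → 22 → w, 0.91440/0.0416667 → 21 → v; chars wv.
Extended square (30″×15″, digits 0–9): 0.00640/0.00833333 → 0, 0.03940/0.00416667 → 9; chars 09.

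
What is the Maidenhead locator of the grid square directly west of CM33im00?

Longitude extended square 0; −1 → -1, wraps to 9, carry into subsquare.
Longitude subsquare i = 8; −1 → 7 = h.
The latitude characters are unchanged.

CM33hm90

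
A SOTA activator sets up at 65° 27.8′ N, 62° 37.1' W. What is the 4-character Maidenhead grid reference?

Add 180° to longitude and 90° to latitude: 117.38, 155.46.
Field: 117.38/20 → 5 → F, 155.46/10 → 15 → P; chars FP.
Square: 17.38/2 → 8, 5.46/1 → 5; chars 85.

FP85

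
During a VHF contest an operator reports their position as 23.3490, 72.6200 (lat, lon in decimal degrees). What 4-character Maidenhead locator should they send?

ML63

Shift to the Maidenhead origin (180°W, 90°S): lon 252.62, lat 113.35.
Field: lon ⌊252.62/20⌋ = 12 → M; lat ⌊113.35/10⌋ = 11 → L.
Square: lon ⌊12.62/2⌋ = 6; lat ⌊3.35/1⌋ = 3.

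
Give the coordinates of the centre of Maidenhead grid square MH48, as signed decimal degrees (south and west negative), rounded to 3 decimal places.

-11.500, 69.000

Field M=12, H=7: +12·20° lon, +7·10° lat → SW at lon 60°, lat -20°.
Square 4, 8: +4·2° lon, +8·1° lat → SW at lon 68°, lat -12°.
Cell spans 2° lon × 1° lat. Centre is SW corner plus half of each.
latitude -11.500, longitude 69.000.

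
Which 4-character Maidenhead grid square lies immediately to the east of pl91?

Longitude square 9; +1 → 10, wraps to 0, carry into field.
Longitude field P = 15; +1 → 16 = Q.
The latitude characters are unchanged.

QL01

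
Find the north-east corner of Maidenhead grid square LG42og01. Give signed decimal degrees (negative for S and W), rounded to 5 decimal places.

Field L=11, G=6: +11·20° lon, +6·10° lat → SW at lon 40°, lat -30°.
Square 4, 2: +4·2° lon, +2·1° lat → SW at lon 48°, lat -28°.
Subsquare o=14, g=6: +14·0.0833333° lon, +6·0.0416667° lat → SW at lon 49.1667°, lat -27.75°.
Extended square 0, 1: +0·0.00833333° lon, +1·0.00416667° lat → SW at lon 49.1667°, lat -27.7458°.
Cell spans 0.00833333° lon × 0.00416667° lat. NE corner is SW corner plus one full cell.
latitude -27.74167, longitude 49.17500.

-27.74167, 49.17500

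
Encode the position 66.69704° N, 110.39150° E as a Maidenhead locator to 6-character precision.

OP56eq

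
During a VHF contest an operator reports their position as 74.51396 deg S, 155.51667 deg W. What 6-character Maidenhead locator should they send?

BB25fl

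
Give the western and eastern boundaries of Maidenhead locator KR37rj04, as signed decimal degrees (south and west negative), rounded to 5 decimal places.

Field K=10, R=17: +10·20° lon, +17·10° lat → SW at lon 20°, lat 80°.
Square 3, 7: +3·2° lon, +7·1° lat → SW at lon 26°, lat 87°.
Subsquare r=17, j=9: +17·0.0833333° lon, +9·0.0416667° lat → SW at lon 27.4167°, lat 87.375°.
Extended square 0, 4: +0·0.00833333° lon, +4·0.00416667° lat → SW at lon 27.4167°, lat 87.3917°.
Cell spans 0.00833333° lon × 0.00416667° lat.
west 27.41667, east 27.42500.

27.41667, 27.42500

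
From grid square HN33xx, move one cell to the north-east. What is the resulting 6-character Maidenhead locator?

Longitude subsquare x = 23; +1 → 24, wraps to 0 = a, carry into square.
Longitude square 3; +1 → 4.
Latitude subsquare x = 23; +1 → 24, wraps to 0 = a, carry into square.
Latitude square 3; +1 → 4.

HN44aa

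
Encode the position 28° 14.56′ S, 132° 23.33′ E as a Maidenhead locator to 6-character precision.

Add 180° to longitude and 90° to latitude: 312.3888, 61.7573.
Field: 312.3888/20 → 15 → P, 61.7573/10 → 6 → G; chars PG.
Square: 12.3888/2 → 6, 1.7573/1 → 1; chars 61.
Subsquare: 0.3888/0.0833333 → 4 → e, 0.7573/0.0416667 → 18 → s; chars es.

PG61es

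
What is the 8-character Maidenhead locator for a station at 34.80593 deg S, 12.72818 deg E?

Offset from 180°W / 90°S: lon 192.72818°, lat 55.19407°.
Field: lon ⌊192.72818/20⌋ = 9 → J; lat ⌊55.19407/10⌋ = 5 → F.
Square: lon ⌊12.72818/2⌋ = 6; lat ⌊5.19407/1⌋ = 5.
Subsquare: lon ⌊0.72818/0.0833333⌋ = 8 → i; lat ⌊0.19407/0.0416667⌋ = 4 → e.
Extended square: lon ⌊0.06151/0.00833333⌋ = 7; lat ⌊0.02740/0.00416667⌋ = 6.

JF65ie76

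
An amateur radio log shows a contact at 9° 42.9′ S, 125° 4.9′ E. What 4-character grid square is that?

Shift to the Maidenhead origin (180°W, 90°S): lon 305.08, lat 80.28.
Field: lon ⌊305.08/20⌋ = 15 → P; lat ⌊80.28/10⌋ = 8 → I.
Square: lon ⌊5.08/2⌋ = 2; lat ⌊0.28/1⌋ = 0.

PI20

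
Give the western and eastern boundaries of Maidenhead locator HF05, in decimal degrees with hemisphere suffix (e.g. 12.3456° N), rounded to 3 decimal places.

Field H=7, F=5: +7·20° lon, +5·10° lat → SW at lon -40°, lat -40°.
Square 0, 5: +0·2° lon, +5·1° lat → SW at lon -40°, lat -35°.
Cell spans 2° lon × 1° lat.
west 40.000° W, east 38.000° W.

40.000° W, 38.000° W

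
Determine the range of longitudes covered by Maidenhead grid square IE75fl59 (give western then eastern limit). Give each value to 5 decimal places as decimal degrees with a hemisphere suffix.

Field I=8, E=4: +8·20° lon, +4·10° lat → SW at lon -20°, lat -50°.
Square 7, 5: +7·2° lon, +5·1° lat → SW at lon -6°, lat -45°.
Subsquare f=5, l=11: +5·0.0833333° lon, +11·0.0416667° lat → SW at lon -5.58333°, lat -44.5417°.
Extended square 5, 9: +5·0.00833333° lon, +9·0.00416667° lat → SW at lon -5.54167°, lat -44.5042°.
Cell spans 0.00833333° lon × 0.00416667° lat.
west 5.54167° W, east 5.53333° W.

5.54167° W, 5.53333° W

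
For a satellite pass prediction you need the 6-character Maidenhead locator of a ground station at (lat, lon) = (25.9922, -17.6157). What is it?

Shift to the Maidenhead origin (180°W, 90°S): lon 162.3843, lat 115.9922.
Field (20°×10°, letters A–R): lon ⌊162.3843/20⌋ = 8 → I; lat ⌊115.9922/10⌋ = 11 → L.
Square (2°×1°, digits 0–9): lon ⌊2.3843/2⌋ = 1; lat ⌊5.9922/1⌋ = 5.
Subsquare (5′×2.5′, letters a–x): lon ⌊0.3843/0.0833333⌋ = 4 → e; lat ⌊0.9922/0.0416667⌋ = 23 → x.

IL15ex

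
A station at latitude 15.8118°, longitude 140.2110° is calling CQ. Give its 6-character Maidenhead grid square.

QK05ct

Shift to the Maidenhead origin (180°W, 90°S): lon 320.2110, lat 105.8118.
Field: lon ⌊320.2110/20⌋ = 16 → Q; lat ⌊105.8118/10⌋ = 10 → K.
Square: lon ⌊0.2110/2⌋ = 0; lat ⌊5.8118/1⌋ = 5.
Subsquare: lon ⌊0.2110/0.0833333⌋ = 2 → c; lat ⌊0.8118/0.0416667⌋ = 19 → t.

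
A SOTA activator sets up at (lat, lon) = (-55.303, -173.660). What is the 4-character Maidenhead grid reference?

AD34

Add 180° to longitude and 90° to latitude: 6.34, 34.70.
Field: 6.34/20 → 0 → A, 34.70/10 → 3 → D; chars AD.
Square: 6.34/2 → 3, 4.70/1 → 4; chars 34.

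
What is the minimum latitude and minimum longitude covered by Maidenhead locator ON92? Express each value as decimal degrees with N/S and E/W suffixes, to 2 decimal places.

42.00° N, 118.00° E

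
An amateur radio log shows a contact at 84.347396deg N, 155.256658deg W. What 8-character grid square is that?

BR24ii93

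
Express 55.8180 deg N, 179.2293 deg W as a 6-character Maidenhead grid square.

Add 180° to longitude and 90° to latitude: 0.7707, 145.8180.
Field: lon ⌊0.7707/20⌋ = 0 → A; lat ⌊145.8180/10⌋ = 14 → O.
Square: lon ⌊0.7707/2⌋ = 0; lat ⌊5.8180/1⌋ = 5.
Subsquare: lon ⌊0.7707/0.0833333⌋ = 9 → j; lat ⌊0.8180/0.0416667⌋ = 19 → t.

AO05jt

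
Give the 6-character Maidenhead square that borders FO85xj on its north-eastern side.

FO95ak

Longitude subsquare x = 23; +1 → 24, wraps to 0 = a, carry into square.
Longitude square 8; +1 → 9.
Latitude subsquare j = 9; +1 → 10 = k.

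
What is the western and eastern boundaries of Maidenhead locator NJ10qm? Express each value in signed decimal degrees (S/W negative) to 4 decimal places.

83.3333, 83.4167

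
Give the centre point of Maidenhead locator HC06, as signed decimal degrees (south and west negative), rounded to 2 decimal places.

-63.50, -39.00

Field H=7, C=2: +7·20° lon, +2·10° lat → SW at lon -40°, lat -70°.
Square 0, 6: +0·2° lon, +6·1° lat → SW at lon -40°, lat -64°.
Cell spans 2° lon × 1° lat. Centre is SW corner plus half of each.
latitude -63.50, longitude -39.00.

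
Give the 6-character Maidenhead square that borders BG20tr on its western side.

BG20sr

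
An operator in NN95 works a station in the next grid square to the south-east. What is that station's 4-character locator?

ON04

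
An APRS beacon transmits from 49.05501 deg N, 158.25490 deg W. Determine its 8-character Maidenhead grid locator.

Offset from 180°W / 90°S: lon 21.74510°, lat 139.05501°.
Field: lon ⌊21.74510/20⌋ = 1 → B; lat ⌊139.05501/10⌋ = 13 → N.
Square: lon ⌊1.74510/2⌋ = 0; lat ⌊9.05501/1⌋ = 9.
Subsquare: lon ⌊1.74510/0.0833333⌋ = 20 → u; lat ⌊0.05501/0.0416667⌋ = 1 → b.
Extended square: lon ⌊0.07843/0.00833333⌋ = 9; lat ⌊0.01334/0.00416667⌋ = 3.

BN09ub93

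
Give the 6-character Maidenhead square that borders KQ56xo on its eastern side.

KQ66ao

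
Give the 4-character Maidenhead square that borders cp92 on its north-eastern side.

DP03

Longitude square 9; +1 → 10, wraps to 0, carry into field.
Longitude field C = 2; +1 → 3 = D.
Latitude square 2; +1 → 3.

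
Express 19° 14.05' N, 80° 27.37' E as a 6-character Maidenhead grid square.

NK09ff

Add 180° to longitude and 90° to latitude: 260.4562, 109.2342.
Field: 260.4562/20 → 13 → N, 109.2342/10 → 10 → K; chars NK.
Square: 0.4562/2 → 0, 9.2342/1 → 9; chars 09.
Subsquare: 0.4562/0.0833333 → 5 → f, 0.2342/0.0416667 → 5 → f; chars ff.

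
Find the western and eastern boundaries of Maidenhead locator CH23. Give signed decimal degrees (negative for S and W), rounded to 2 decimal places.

Field C=2, H=7: +2·20° lon, +7·10° lat → SW at lon -140°, lat -20°.
Square 2, 3: +2·2° lon, +3·1° lat → SW at lon -136°, lat -17°.
Cell spans 2° lon × 1° lat.
west -136.00, east -134.00.

-136.00, -134.00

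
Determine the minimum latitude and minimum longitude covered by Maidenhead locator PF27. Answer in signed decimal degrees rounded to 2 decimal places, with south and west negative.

Field P=15, F=5: +15·20° lon, +5·10° lat → SW at lon 120°, lat -40°.
Square 2, 7: +2·2° lon, +7·1° lat → SW at lon 124°, lat -33°.
latitude -33.00, longitude 124.00.

-33.00, 124.00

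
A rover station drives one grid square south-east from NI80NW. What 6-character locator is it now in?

NI80ov

Longitude subsquare n = 13; +1 → 14 = o.
Latitude subsquare w = 22; −1 → 21 = v.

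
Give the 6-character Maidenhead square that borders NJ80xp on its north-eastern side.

NJ90aq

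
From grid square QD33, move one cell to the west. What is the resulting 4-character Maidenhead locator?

Longitude square 3; −1 → 2.
The latitude characters are unchanged.

QD23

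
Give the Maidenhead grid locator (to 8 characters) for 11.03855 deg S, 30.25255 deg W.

HH48ux90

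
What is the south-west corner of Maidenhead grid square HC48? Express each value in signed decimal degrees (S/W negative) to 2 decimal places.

-62.00, -32.00

Field H=7, C=2: +7·20° lon, +2·10° lat → SW at lon -40°, lat -70°.
Square 4, 8: +4·2° lon, +8·1° lat → SW at lon -32°, lat -62°.
latitude -62.00, longitude -32.00.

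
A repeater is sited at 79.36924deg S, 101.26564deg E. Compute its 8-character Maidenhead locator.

Add 180° to longitude and 90° to latitude: 281.26564, 10.63076.
Field: 281.26564/20 → 14 → O, 10.63076/10 → 1 → B; chars OB.
Square: 1.26564/2 → 0, 0.63076/1 → 0; chars 00.
Subsquare: 1.26564/0.0833333 → 15 → p, 0.63076/0.0416667 → 15 → p; chars pp.
Extended square: 0.01564/0.00833333 → 1, 0.00576/0.00416667 → 1; chars 11.

OB00pp11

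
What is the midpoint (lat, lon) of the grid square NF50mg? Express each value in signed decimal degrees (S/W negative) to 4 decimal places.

-39.7292, 91.0417

Field N=13, F=5: +13·20° lon, +5·10° lat → SW at lon 80°, lat -40°.
Square 5, 0: +5·2° lon, +0·1° lat → SW at lon 90°, lat -40°.
Subsquare m=12, g=6: +12·0.0833333° lon, +6·0.0416667° lat → SW at lon 91°, lat -39.75°.
Cell spans 0.0833333° lon × 0.0416667° lat. Centre is SW corner plus half of each.
latitude -39.7292, longitude 91.0417.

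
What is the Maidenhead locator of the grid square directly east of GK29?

GK39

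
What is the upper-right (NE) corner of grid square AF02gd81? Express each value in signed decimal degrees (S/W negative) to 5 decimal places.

-37.86667, -179.42500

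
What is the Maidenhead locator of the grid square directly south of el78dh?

Latitude subsquare h = 7; −1 → 6 = g.
The longitude characters are unchanged.

EL78dg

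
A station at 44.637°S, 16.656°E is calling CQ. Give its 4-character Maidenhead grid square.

JE85

Shift to the Maidenhead origin (180°W, 90°S): lon 196.66, lat 45.36.
Field: 196.66/20 → 9 → J, 45.36/10 → 4 → E; chars JE.
Square: 16.66/2 → 8, 5.36/1 → 5; chars 85.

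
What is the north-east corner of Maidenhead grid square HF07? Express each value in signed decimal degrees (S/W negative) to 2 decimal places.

Field H=7, F=5: +7·20° lon, +5·10° lat → SW at lon -40°, lat -40°.
Square 0, 7: +0·2° lon, +7·1° lat → SW at lon -40°, lat -33°.
Cell spans 2° lon × 1° lat. NE corner is SW corner plus one full cell.
latitude -32.00, longitude -38.00.

-32.00, -38.00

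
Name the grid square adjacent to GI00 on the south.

Latitude square 0; −1 → -1, wraps to 9, carry into field.
Latitude field I = 8; −1 → 7 = H.
The longitude characters are unchanged.

GH09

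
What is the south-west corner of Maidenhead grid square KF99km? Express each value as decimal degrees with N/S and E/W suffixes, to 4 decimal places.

Field K=10, F=5: +10·20° lon, +5·10° lat → SW at lon 20°, lat -40°.
Square 9, 9: +9·2° lon, +9·1° lat → SW at lon 38°, lat -31°.
Subsquare k=10, m=12: +10·0.0833333° lon, +12·0.0416667° lat → SW at lon 38.8333°, lat -30.5°.
latitude 30.5000° S, longitude 38.8333° E.

30.5000° S, 38.8333° E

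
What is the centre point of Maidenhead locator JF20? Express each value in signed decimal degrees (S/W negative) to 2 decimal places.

-39.50, 5.00

Field J=9, F=5: +9·20° lon, +5·10° lat → SW at lon 0°, lat -40°.
Square 2, 0: +2·2° lon, +0·1° lat → SW at lon 4°, lat -40°.
Cell spans 2° lon × 1° lat. Centre is SW corner plus half of each.
latitude -39.50, longitude 5.00.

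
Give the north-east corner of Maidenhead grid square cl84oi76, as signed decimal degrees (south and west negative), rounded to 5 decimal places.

24.36250, -122.76667

Field C=2, L=11: +2·20° lon, +11·10° lat → SW at lon -140°, lat 20°.
Square 8, 4: +8·2° lon, +4·1° lat → SW at lon -124°, lat 24°.
Subsquare o=14, i=8: +14·0.0833333° lon, +8·0.0416667° lat → SW at lon -122.833°, lat 24.3333°.
Extended square 7, 6: +7·0.00833333° lon, +6·0.00416667° lat → SW at lon -122.775°, lat 24.3583°.
Cell spans 0.00833333° lon × 0.00416667° lat. NE corner is SW corner plus one full cell.
latitude 24.36250, longitude -122.76667.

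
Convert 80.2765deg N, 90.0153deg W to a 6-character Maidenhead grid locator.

ER40xg

Shift to the Maidenhead origin (180°W, 90°S): lon 89.9847, lat 170.2765.
Field: 89.9847/20 → 4 → E, 170.2765/10 → 17 → R; chars ER.
Square: 9.9847/2 → 4, 0.2765/1 → 0; chars 40.
Subsquare: 1.9847/0.0833333 → 23 → x, 0.2765/0.0416667 → 6 → g; chars xg.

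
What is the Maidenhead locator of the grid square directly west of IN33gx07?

Longitude extended square 0; −1 → -1, wraps to 9, carry into subsquare.
Longitude subsquare g = 6; −1 → 5 = f.
The latitude characters are unchanged.

IN33fx97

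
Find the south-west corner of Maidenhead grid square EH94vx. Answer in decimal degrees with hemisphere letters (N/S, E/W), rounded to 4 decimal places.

Field E=4, H=7: +4·20° lon, +7·10° lat → SW at lon -100°, lat -20°.
Square 9, 4: +9·2° lon, +4·1° lat → SW at lon -82°, lat -16°.
Subsquare v=21, x=23: +21·0.0833333° lon, +23·0.0416667° lat → SW at lon -80.25°, lat -15.0417°.
latitude 15.0417° S, longitude 80.2500° W.

15.0417° S, 80.2500° W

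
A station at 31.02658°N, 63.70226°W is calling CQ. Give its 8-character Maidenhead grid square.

FM81da56

Offset from 180°W / 90°S: lon 116.29774°, lat 121.02658°.
Field: 116.29774/20 → 5 → F, 121.02658/10 → 12 → M; chars FM.
Square: 16.29774/2 → 8, 1.02658/1 → 1; chars 81.
Subsquare: 0.29774/0.0833333 → 3 → d, 0.02658/0.0416667 → 0 → a; chars da.
Extended square: 0.04774/0.00833333 → 5, 0.02658/0.00416667 → 6; chars 56.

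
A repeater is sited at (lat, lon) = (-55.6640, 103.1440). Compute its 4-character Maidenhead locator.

OD14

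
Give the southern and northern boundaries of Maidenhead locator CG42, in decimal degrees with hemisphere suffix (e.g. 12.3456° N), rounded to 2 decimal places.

Field C=2, G=6: +2·20° lon, +6·10° lat → SW at lon -140°, lat -30°.
Square 4, 2: +4·2° lon, +2·1° lat → SW at lon -132°, lat -28°.
Cell spans 2° lon × 1° lat.
south 28.00° S, north 27.00° S.

28.00° S, 27.00° S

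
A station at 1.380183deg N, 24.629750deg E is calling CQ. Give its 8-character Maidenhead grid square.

KJ21hj51

Shift to the Maidenhead origin (180°W, 90°S): lon 204.62975, lat 91.38018.
Field: lon ⌊204.62975/20⌋ = 10 → K; lat ⌊91.38018/10⌋ = 9 → J.
Square: lon ⌊4.62975/2⌋ = 2; lat ⌊1.38018/1⌋ = 1.
Subsquare: lon ⌊0.62975/0.0833333⌋ = 7 → h; lat ⌊0.38018/0.0416667⌋ = 9 → j.
Extended square: lon ⌊0.04642/0.00833333⌋ = 5; lat ⌊0.00518/0.00416667⌋ = 1.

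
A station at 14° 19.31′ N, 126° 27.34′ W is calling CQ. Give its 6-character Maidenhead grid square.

CK64sh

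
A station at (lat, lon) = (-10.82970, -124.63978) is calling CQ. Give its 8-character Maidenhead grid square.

CH79qe30

Offset from 180°W / 90°S: lon 55.36022°, lat 79.17030°.
Field (20°×10°, letters A–R): lon ⌊55.36022/20⌋ = 2 → C; lat ⌊79.17030/10⌋ = 7 → H.
Square (2°×1°, digits 0–9): lon ⌊15.36022/2⌋ = 7; lat ⌊9.17030/1⌋ = 9.
Subsquare (5′×2.5′, letters a–x): lon ⌊1.36022/0.0833333⌋ = 16 → q; lat ⌊0.17030/0.0416667⌋ = 4 → e.
Extended square (30″×15″, digits 0–9): lon ⌊0.02689/0.00833333⌋ = 3; lat ⌊0.00363/0.00416667⌋ = 0.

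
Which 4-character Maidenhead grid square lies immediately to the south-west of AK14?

Longitude square 1; −1 → 0.
Latitude square 4; −1 → 3.

AK03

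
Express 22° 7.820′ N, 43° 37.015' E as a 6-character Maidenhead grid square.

Offset from 180°W / 90°S: lon 223.6169°, lat 112.1303°.
Field (20°×10°, letters A–R): 223.6169/20 → 11 → L, 112.1303/10 → 11 → L; chars LL.
Square (2°×1°, digits 0–9): 3.6169/2 → 1, 2.1303/1 → 2; chars 12.
Subsquare (5′×2.5′, letters a–x): 1.6169/0.0833333 → 19 → t, 0.1303/0.0416667 → 3 → d; chars td.

LL12td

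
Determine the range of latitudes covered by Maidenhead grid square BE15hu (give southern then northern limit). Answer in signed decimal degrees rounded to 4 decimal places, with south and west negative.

Field B=1, E=4: +1·20° lon, +4·10° lat → SW at lon -160°, lat -50°.
Square 1, 5: +1·2° lon, +5·1° lat → SW at lon -158°, lat -45°.
Subsquare h=7, u=20: +7·0.0833333° lon, +20·0.0416667° lat → SW at lon -157.417°, lat -44.1667°.
Cell spans 0.0833333° lon × 0.0416667° lat.
south -44.1667, north -44.1250.

-44.1667, -44.1250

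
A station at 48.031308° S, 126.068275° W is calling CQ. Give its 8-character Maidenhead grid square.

CE61xx12

Shift to the Maidenhead origin (180°W, 90°S): lon 53.93173, lat 41.96869.
Field (20°×10°, letters A–R): 53.93173/20 → 2 → C, 41.96869/10 → 4 → E; chars CE.
Square (2°×1°, digits 0–9): 13.93173/2 → 6, 1.96869/1 → 1; chars 61.
Subsquare (5′×2.5′, letters a–x): 1.93173/0.0833333 → 23 → x, 0.96869/0.0416667 → 23 → x; chars xx.
Extended square (30″×15″, digits 0–9): 0.01506/0.00833333 → 1, 0.01036/0.00416667 → 2; chars 12.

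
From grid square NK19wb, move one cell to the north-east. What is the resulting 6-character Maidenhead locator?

NK19xc

Longitude subsquare w = 22; +1 → 23 = x.
Latitude subsquare b = 1; +1 → 2 = c.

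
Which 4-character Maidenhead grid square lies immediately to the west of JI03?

II93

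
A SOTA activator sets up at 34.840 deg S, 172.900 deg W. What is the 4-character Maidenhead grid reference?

Shift to the Maidenhead origin (180°W, 90°S): lon 7.10, lat 55.16.
Field: 7.10/20 → 0 → A, 55.16/10 → 5 → F; chars AF.
Square: 7.10/2 → 3, 5.16/1 → 5; chars 35.

AF35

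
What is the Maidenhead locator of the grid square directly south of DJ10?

DI19

Latitude square 0; −1 → -1, wraps to 9, carry into field.
Latitude field J = 9; −1 → 8 = I.
The longitude characters are unchanged.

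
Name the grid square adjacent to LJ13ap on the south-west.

LJ03xo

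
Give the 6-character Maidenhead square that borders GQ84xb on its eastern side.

GQ94ab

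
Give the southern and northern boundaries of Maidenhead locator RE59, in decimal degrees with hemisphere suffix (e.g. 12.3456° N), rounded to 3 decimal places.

41.000° S, 40.000° S

Field R=17, E=4: +17·20° lon, +4·10° lat → SW at lon 160°, lat -50°.
Square 5, 9: +5·2° lon, +9·1° lat → SW at lon 170°, lat -41°.
Cell spans 2° lon × 1° lat.
south 41.000° S, north 40.000° S.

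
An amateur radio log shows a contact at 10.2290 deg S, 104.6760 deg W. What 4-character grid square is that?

DH79

Offset from 180°W / 90°S: lon 75.32°, lat 79.77°.
Field: 75.32/20 → 3 → D, 79.77/10 → 7 → H; chars DH.
Square: 15.32/2 → 7, 9.77/1 → 9; chars 79.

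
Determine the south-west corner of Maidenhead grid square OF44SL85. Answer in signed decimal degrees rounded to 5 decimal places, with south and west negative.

-35.52083, 109.56667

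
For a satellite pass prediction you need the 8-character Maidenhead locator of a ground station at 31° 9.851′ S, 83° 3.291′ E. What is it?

NF18mu60

Add 180° to longitude and 90° to latitude: 263.05485, 58.83582.
Field (20°×10°, letters A–R): 263.05485/20 → 13 → N, 58.83582/10 → 5 → F; chars NF.
Square (2°×1°, digits 0–9): 3.05485/2 → 1, 8.83582/1 → 8; chars 18.
Subsquare (5′×2.5′, letters a–x): 1.05485/0.0833333 → 12 → m, 0.83582/0.0416667 → 20 → u; chars mu.
Extended square (30″×15″, digits 0–9): 0.05485/0.00833333 → 6, 0.00248/0.00416667 → 0; chars 60.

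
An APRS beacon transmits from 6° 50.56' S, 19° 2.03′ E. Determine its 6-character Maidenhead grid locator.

JI93md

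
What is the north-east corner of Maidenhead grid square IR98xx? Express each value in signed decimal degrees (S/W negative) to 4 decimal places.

Field I=8, R=17: +8·20° lon, +17·10° lat → SW at lon -20°, lat 80°.
Square 9, 8: +9·2° lon, +8·1° lat → SW at lon -2°, lat 88°.
Subsquare x=23, x=23: +23·0.0833333° lon, +23·0.0416667° lat → SW at lon -0.0833333°, lat 88.9583°.
Cell spans 0.0833333° lon × 0.0416667° lat. NE corner is SW corner plus one full cell.
latitude 89.0000, longitude 0.0000.

89.0000, 0.0000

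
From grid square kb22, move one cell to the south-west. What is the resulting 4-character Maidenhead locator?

KB11

Longitude square 2; −1 → 1.
Latitude square 2; −1 → 1.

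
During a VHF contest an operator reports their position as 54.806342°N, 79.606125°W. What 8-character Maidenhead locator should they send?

Offset from 180°W / 90°S: lon 100.39387°, lat 144.80634°.
Field: 100.39387/20 → 5 → F, 144.80634/10 → 14 → O; chars FO.
Square: 0.39387/2 → 0, 4.80634/1 → 4; chars 04.
Subsquare: 0.39387/0.0833333 → 4 → e, 0.80634/0.0416667 → 19 → t; chars et.
Extended square: 0.06054/0.00833333 → 7, 0.01468/0.00416667 → 3; chars 73.

FO04et73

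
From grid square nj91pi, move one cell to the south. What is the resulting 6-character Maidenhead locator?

NJ91ph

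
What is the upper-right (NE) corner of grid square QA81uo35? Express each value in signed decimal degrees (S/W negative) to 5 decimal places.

Field Q=16, A=0: +16·20° lon, +0·10° lat → SW at lon 140°, lat -90°.
Square 8, 1: +8·2° lon, +1·1° lat → SW at lon 156°, lat -89°.
Subsquare u=20, o=14: +20·0.0833333° lon, +14·0.0416667° lat → SW at lon 157.667°, lat -88.4167°.
Extended square 3, 5: +3·0.00833333° lon, +5·0.00416667° lat → SW at lon 157.692°, lat -88.3958°.
Cell spans 0.00833333° lon × 0.00416667° lat. NE corner is SW corner plus one full cell.
latitude -88.39167, longitude 157.70000.

-88.39167, 157.70000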